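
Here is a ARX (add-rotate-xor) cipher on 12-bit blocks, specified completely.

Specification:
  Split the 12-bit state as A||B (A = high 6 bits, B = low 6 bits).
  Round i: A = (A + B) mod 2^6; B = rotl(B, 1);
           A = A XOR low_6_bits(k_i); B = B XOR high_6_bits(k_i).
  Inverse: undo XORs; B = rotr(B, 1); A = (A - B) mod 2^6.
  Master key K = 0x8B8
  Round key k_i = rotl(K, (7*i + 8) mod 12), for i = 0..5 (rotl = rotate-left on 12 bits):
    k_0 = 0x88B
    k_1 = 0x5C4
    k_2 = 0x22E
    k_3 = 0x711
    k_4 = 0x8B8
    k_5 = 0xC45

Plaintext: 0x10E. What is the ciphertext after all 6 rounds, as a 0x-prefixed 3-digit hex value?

0xAEE

s_0 = plaintext = 0x10E
s_1 = Round(s_0, k_0) = 0x67E
s_2 = Round(s_1, k_1) = 0x4EA
s_3 = Round(s_2, k_2) = 0x4DD
s_4 = Round(s_3, k_3) = 0x866
s_5 = Round(s_4, k_4) = 0xFEF
s_6 = Round(s_5, k_5) = 0xAEE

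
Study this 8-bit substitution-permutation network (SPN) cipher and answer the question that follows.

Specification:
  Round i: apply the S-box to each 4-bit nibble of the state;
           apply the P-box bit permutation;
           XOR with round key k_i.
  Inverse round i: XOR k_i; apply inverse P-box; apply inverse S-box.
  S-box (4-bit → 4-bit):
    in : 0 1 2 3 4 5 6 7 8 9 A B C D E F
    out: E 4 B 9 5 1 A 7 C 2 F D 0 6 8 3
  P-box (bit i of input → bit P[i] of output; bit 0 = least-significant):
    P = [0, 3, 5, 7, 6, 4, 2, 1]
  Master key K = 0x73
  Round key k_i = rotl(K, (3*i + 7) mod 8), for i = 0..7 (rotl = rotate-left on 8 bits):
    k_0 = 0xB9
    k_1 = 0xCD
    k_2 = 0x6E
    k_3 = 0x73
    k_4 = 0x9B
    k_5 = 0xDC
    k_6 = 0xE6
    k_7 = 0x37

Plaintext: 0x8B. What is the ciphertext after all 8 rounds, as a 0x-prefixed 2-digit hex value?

s_0 = plaintext = 0x8B
s_1 = Round(s_0, k_0) = 0x1E
s_2 = Round(s_1, k_1) = 0x49
s_3 = Round(s_2, k_2) = 0x22
s_4 = Round(s_3, k_3) = 0xA8
s_5 = Round(s_4, k_4) = 0x6D
s_6 = Round(s_5, k_5) = 0xE6
s_7 = Round(s_6, k_6) = 0x6C
s_8 = Round(s_7, k_7) = 0x25

0x25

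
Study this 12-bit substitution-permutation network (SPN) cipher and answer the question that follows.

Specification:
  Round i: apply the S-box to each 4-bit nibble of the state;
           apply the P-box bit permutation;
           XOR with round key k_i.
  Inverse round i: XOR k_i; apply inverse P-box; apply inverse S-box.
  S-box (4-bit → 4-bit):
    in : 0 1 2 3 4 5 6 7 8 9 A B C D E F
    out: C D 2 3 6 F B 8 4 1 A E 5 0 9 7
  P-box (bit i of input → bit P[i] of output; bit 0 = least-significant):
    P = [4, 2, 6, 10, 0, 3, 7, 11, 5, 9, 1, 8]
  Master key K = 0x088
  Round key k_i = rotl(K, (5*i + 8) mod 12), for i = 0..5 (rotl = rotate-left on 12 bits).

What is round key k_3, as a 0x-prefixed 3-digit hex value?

0x044

K = 0x088
k_0 = rotl(K, (5*0+8) mod 12) = rotl(K, 8) = 0x808
k_1 = rotl(K, (5*1+8) mod 12) = rotl(K, 1) = 0x110
k_2 = rotl(K, (5*2+8) mod 12) = rotl(K, 6) = 0x202
k_3 = rotl(K, (5*3+8) mod 12) = rotl(K, 11) = 0x044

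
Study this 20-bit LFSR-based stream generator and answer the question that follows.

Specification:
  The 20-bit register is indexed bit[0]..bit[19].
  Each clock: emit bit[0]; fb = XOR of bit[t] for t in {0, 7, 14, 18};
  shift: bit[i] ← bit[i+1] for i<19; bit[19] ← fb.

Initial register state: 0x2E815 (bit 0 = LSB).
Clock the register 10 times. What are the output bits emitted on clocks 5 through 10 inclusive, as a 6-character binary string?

100000

reg_0 = 0x2E815
clock 1: out=1, reg = 0x1740A
clock 2: out=0, reg = 0x8BA05
clock 3: out=1, reg = 0xC5D02
clock 4: out=0, reg = 0x62E81
clock 5: out=1, reg = 0xB1740
clock 6: out=0, reg = 0x58BA0
clock 7: out=0, reg = 0x2C5D0
clock 8: out=0, reg = 0x162E8
clock 9: out=0, reg = 0x0B174
clock 10: out=0, reg = 0x058BA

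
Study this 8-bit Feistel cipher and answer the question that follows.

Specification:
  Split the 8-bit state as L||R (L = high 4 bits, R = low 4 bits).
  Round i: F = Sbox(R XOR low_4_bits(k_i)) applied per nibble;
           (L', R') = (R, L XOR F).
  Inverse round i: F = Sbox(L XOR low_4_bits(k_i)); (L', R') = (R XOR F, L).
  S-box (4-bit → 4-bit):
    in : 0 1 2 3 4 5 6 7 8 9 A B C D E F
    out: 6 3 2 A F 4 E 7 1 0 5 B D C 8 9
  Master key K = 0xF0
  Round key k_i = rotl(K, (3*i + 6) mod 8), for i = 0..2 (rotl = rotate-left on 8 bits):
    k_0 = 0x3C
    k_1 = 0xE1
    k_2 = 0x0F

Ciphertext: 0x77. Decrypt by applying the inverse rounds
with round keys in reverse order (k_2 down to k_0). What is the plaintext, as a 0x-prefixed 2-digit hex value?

s_0 = ciphertext = 0x77
s_1 = InvRound(s_0, k_2) = 0x67
s_2 = InvRound(s_1, k_1) = 0x06
s_3 = InvRound(s_2, k_0) = 0xB0

0xB0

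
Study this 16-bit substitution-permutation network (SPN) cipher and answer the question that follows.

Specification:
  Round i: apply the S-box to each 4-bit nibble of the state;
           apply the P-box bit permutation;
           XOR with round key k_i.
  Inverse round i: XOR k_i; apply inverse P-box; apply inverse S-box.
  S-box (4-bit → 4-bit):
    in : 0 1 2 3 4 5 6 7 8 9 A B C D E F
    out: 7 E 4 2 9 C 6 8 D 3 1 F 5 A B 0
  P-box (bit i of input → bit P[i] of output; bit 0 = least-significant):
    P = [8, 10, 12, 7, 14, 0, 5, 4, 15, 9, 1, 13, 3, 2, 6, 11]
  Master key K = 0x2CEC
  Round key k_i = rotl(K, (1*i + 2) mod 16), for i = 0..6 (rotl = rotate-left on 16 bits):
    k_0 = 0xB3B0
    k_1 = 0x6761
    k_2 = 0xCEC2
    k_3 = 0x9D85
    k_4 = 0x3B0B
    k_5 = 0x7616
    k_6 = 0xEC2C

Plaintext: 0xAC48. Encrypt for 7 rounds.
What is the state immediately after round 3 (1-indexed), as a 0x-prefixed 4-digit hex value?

0x8C25

s_0 = plaintext = 0xAC48
s_1 = Round(s_0, k_0) = 0x622A
s_2 = Round(s_1, k_1) = 0x6607
s_3 = Round(s_2, k_2) = 0x8C25
s_4 = Round(s_3, k_3) = 0x056F
s_5 = Round(s_4, k_4) = 0x1B64
s_6 = Round(s_5, k_5) = 0xDDF1
s_7 = Round(s_6, k_6) = 0xD2A8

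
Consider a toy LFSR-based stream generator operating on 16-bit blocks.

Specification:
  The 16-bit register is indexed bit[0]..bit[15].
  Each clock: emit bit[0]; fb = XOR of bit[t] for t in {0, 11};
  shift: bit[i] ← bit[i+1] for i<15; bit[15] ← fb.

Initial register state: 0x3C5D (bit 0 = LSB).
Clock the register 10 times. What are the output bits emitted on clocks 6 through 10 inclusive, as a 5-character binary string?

reg_0 = 0x3C5D
clock 1: out=1, reg = 0x1E2E
clock 2: out=0, reg = 0x8F17
clock 3: out=1, reg = 0x478B
clock 4: out=1, reg = 0xA3C5
clock 5: out=1, reg = 0xD1E2
clock 6: out=0, reg = 0x68F1
clock 7: out=1, reg = 0x3478
clock 8: out=0, reg = 0x1A3C
clock 9: out=0, reg = 0x8D1E
clock 10: out=0, reg = 0xC68F

01000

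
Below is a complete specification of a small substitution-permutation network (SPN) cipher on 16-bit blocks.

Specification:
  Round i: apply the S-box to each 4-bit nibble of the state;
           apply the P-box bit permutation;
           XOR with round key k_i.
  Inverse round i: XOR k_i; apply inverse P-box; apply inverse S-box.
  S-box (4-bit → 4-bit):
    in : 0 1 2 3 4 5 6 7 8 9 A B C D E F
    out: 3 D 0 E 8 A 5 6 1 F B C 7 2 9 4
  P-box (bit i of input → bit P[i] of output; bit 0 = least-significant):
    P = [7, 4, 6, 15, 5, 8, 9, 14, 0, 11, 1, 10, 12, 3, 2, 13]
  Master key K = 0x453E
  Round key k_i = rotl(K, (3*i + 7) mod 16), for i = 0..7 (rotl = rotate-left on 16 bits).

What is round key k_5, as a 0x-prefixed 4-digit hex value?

0x4F91

K = 0x453E
k_0 = rotl(K, (3*0+7) mod 16) = rotl(K, 7) = 0x9F22
k_1 = rotl(K, (3*1+7) mod 16) = rotl(K, 10) = 0xF914
k_2 = rotl(K, (3*2+7) mod 16) = rotl(K, 13) = 0xC8A7
k_3 = rotl(K, (3*3+7) mod 16) = rotl(K, 0) = 0x453E
k_4 = rotl(K, (3*4+7) mod 16) = rotl(K, 3) = 0x29F2
k_5 = rotl(K, (3*5+7) mod 16) = rotl(K, 6) = 0x4F91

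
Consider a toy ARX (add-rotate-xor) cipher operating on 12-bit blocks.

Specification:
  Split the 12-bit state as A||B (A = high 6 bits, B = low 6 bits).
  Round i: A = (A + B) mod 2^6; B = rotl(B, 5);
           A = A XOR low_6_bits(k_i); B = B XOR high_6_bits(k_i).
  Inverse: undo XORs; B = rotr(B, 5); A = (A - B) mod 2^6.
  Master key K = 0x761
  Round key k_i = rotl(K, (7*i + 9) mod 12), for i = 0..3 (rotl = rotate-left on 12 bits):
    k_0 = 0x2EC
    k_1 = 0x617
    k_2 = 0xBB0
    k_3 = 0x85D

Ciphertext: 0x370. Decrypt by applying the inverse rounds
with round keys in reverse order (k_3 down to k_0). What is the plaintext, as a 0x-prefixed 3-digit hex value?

s_0 = ciphertext = 0x370
s_1 = InvRound(s_0, k_3) = 0xBA2
s_2 = InvRound(s_1, k_2) = 0x198
s_3 = InvRound(s_2, k_1) = 0x440
s_4 = InvRound(s_3, k_0) = 0x9D6

0x9D6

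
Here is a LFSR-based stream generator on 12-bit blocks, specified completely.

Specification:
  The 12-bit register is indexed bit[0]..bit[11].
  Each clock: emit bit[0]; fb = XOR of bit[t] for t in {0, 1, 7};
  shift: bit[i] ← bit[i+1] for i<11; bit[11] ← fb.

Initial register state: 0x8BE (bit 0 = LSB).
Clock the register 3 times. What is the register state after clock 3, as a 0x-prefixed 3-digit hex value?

reg_0 = 0x8BE
clock 1: out=0, reg = 0x45F
clock 2: out=1, reg = 0x22F
clock 3: out=1, reg = 0x117

0x117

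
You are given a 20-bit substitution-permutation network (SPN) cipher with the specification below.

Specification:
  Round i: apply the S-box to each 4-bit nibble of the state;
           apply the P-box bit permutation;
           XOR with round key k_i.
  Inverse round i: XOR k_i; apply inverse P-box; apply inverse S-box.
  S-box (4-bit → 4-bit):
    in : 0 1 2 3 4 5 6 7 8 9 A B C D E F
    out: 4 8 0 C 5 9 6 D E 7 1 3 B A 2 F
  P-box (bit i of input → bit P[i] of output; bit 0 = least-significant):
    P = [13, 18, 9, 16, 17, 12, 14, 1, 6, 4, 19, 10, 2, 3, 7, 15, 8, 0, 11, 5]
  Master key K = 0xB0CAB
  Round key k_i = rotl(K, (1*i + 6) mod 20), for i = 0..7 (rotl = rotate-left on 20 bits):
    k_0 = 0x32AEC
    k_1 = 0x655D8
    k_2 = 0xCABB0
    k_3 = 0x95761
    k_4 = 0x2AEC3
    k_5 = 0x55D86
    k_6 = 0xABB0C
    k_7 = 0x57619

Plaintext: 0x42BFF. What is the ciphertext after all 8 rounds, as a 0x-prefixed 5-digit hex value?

0xE8F71

s_0 = plaintext = 0x42BFF
s_1 = Round(s_0, k_0) = 0x451BE
s_2 = Round(s_1, k_1) = 0x0C8DC
s_3 = Round(s_2, k_2) = 0x117AE
s_4 = Round(s_3, k_3) = 0x7D301
s_5 = Round(s_4, k_4) = 0xB63EB
s_6 = Round(s_5, k_5) = 0x9680F
s_7 = Round(s_6, k_6) = 0x7D495
s_8 = Round(s_7, k_7) = 0xE8F71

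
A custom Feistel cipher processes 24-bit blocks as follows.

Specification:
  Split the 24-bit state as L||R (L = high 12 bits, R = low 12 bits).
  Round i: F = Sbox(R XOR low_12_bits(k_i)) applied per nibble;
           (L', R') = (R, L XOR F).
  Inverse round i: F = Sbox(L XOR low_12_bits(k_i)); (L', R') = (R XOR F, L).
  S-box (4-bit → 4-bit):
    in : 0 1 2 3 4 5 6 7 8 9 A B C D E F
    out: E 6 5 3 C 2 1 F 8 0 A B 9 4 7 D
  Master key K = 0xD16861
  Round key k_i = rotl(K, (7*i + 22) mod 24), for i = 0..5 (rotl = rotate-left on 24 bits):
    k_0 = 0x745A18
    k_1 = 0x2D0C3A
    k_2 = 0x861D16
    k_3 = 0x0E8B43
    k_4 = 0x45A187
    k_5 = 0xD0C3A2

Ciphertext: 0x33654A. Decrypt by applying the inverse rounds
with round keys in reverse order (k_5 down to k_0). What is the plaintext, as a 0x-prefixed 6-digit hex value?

0x847FA5

s_0 = ciphertext = 0x33654A
s_1 = InvRound(s_0, k_5) = 0xB46336
s_2 = InvRound(s_1, k_4) = 0x9A0B46
s_3 = InvRound(s_2, k_3) = 0xE359A0
s_4 = InvRound(s_3, k_2) = 0xAF3E35
s_5 = InvRound(s_4, k_1) = 0xFA5AF3
s_6 = InvRound(s_5, k_0) = 0x847FA5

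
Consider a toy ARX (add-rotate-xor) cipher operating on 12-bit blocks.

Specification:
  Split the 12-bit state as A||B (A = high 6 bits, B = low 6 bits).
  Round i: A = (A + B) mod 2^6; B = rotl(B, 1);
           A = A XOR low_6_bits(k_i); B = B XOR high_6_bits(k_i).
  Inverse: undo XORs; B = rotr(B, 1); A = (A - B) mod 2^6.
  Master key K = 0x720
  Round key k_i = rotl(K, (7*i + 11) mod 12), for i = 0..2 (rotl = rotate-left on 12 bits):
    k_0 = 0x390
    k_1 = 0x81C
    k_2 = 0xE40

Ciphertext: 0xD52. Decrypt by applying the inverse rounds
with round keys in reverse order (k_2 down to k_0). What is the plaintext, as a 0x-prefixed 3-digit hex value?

0x412

s_0 = ciphertext = 0xD52
s_1 = InvRound(s_0, k_2) = 0x035
s_2 = InvRound(s_1, k_1) = 0xCAA
s_3 = InvRound(s_2, k_0) = 0x412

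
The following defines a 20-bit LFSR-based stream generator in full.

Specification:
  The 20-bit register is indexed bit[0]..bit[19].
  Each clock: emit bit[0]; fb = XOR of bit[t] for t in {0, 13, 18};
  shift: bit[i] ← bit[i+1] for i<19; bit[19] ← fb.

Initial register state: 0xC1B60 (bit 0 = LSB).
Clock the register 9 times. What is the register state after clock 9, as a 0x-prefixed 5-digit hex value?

reg_0 = 0xC1B60
clock 1: out=0, reg = 0xE0DB0
clock 2: out=0, reg = 0xF06D8
clock 3: out=0, reg = 0xF836C
clock 4: out=0, reg = 0xFC1B6
clock 5: out=0, reg = 0xFE0DB
clock 6: out=1, reg = 0xFF06D
clock 7: out=1, reg = 0xFF836
clock 8: out=0, reg = 0x7FC1B
clock 9: out=1, reg = 0xBFE0D

0xBFE0D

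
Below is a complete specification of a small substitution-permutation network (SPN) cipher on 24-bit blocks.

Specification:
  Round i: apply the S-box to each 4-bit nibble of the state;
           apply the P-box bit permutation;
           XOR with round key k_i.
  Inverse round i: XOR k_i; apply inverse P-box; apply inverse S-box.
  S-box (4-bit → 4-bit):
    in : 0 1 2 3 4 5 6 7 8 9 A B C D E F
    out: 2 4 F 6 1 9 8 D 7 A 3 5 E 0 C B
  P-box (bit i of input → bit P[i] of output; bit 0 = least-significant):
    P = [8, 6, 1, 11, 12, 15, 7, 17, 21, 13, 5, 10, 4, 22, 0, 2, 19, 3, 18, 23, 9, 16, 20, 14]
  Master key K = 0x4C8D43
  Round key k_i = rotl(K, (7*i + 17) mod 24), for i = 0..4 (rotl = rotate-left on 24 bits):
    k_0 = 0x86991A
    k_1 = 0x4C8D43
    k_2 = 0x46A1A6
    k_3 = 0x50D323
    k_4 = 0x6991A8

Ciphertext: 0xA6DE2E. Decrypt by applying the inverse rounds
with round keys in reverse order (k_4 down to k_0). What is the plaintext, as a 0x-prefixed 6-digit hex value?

0xD0D50F

s_0 = ciphertext = 0xA6DE2E
s_1 = InvRound(s_0, k_4) = 0xF796E7
s_2 = InvRound(s_1, k_3) = 0x9E65EA
s_3 = InvRound(s_2, k_2) = 0xEF9600
s_4 = InvRound(s_3, k_1) = 0xA61452
s_5 = InvRound(s_4, k_0) = 0xD0D50F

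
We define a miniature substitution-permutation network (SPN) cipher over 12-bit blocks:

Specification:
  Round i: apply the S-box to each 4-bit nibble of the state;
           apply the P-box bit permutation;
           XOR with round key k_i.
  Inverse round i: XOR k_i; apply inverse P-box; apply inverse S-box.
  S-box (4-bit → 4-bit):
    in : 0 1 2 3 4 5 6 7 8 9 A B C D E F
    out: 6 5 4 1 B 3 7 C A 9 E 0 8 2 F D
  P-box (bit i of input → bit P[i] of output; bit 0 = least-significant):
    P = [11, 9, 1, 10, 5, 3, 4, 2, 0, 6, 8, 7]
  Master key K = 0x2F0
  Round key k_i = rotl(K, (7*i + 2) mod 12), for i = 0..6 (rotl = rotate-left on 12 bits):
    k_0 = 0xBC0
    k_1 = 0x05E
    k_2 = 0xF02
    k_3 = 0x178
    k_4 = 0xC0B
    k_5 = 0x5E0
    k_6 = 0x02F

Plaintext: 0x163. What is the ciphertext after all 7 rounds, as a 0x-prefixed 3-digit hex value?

s_0 = plaintext = 0x163
s_1 = Round(s_0, k_0) = 0x2F9
s_2 = Round(s_1, k_1) = 0xD6A
s_3 = Round(s_2, k_2) = 0x978
s_4 = Round(s_3, k_3) = 0x7ED
s_5 = Round(s_4, k_4) = 0xFB7
s_6 = Round(s_5, k_5) = 0x063
s_7 = Round(s_6, k_6) = 0x957

0x957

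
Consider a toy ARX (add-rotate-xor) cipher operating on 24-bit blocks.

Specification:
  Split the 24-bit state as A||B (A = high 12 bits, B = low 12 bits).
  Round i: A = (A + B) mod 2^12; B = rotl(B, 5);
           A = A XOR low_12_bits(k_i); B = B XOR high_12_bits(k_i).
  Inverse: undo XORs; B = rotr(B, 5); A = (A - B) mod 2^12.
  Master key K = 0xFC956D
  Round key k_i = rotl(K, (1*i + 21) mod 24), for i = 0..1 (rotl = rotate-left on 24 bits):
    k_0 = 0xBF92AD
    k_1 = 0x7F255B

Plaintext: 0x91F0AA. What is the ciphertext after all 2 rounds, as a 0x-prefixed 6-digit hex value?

s_0 = plaintext = 0x91F0AA
s_1 = Round(s_0, k_0) = 0xB64EB8
s_2 = Round(s_1, k_1) = 0xF470EF

0xF470EF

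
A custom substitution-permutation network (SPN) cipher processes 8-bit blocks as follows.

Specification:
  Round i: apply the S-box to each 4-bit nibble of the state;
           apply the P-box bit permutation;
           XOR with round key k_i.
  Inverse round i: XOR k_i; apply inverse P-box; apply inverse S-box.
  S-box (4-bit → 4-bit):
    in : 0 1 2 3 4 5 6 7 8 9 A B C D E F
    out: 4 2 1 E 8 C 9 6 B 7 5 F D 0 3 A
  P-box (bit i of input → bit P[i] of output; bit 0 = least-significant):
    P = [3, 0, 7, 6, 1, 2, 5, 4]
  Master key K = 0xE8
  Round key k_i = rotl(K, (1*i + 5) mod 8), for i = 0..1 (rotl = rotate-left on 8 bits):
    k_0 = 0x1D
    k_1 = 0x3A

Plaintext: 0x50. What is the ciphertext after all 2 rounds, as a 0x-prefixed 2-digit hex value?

0x18

s_0 = plaintext = 0x50
s_1 = Round(s_0, k_0) = 0xAD
s_2 = Round(s_1, k_1) = 0x18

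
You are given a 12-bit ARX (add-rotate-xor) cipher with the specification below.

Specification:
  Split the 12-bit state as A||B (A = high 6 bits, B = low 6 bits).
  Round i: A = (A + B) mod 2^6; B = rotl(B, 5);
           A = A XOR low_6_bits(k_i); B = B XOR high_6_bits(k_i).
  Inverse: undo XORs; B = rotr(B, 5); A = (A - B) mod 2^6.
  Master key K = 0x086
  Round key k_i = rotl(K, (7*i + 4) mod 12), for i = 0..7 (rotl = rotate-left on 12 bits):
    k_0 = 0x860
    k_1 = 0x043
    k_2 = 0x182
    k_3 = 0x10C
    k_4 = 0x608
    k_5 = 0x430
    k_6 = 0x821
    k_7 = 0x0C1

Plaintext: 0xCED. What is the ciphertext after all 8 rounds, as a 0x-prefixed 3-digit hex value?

0xFA2

s_0 = plaintext = 0xCED
s_1 = Round(s_0, k_0) = 0x017
s_2 = Round(s_1, k_1) = 0x52A
s_3 = Round(s_2, k_2) = 0xF13
s_4 = Round(s_3, k_3) = 0x0ED
s_5 = Round(s_4, k_4) = 0xE2E
s_6 = Round(s_5, k_5) = 0x587
s_7 = Round(s_6, k_6) = 0xF03
s_8 = Round(s_7, k_7) = 0xFA2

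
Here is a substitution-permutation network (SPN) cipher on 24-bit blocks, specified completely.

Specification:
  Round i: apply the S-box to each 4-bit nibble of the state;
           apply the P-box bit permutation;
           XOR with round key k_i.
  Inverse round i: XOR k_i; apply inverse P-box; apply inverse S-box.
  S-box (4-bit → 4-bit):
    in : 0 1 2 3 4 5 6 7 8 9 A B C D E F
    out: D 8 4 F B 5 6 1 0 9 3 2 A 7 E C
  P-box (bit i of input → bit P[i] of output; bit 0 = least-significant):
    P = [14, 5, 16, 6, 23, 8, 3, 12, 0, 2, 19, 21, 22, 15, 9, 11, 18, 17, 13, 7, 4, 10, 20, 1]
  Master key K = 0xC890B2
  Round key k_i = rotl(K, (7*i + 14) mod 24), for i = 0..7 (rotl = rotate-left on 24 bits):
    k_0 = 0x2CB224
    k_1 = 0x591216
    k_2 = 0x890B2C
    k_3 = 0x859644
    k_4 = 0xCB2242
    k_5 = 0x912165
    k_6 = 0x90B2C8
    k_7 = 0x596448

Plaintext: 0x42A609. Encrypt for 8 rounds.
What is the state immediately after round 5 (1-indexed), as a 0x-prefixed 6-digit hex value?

0xCC1BB4

s_0 = plaintext = 0x42A609
s_1 = Round(s_0, k_0) = 0xE4467A
s_2 = Round(s_1, k_1) = 0x87DEB0
s_3 = Round(s_2, k_2) = 0xE4C868
s_4 = Round(s_3, k_3) = 0x931BCE
s_5 = Round(s_4, k_4) = 0xCC1BB4
s_6 = Round(s_5, k_5) = 0x936C83
s_7 = Round(s_6, k_6) = 0xB7503E
s_8 = Round(s_7, k_7) = 0xB47321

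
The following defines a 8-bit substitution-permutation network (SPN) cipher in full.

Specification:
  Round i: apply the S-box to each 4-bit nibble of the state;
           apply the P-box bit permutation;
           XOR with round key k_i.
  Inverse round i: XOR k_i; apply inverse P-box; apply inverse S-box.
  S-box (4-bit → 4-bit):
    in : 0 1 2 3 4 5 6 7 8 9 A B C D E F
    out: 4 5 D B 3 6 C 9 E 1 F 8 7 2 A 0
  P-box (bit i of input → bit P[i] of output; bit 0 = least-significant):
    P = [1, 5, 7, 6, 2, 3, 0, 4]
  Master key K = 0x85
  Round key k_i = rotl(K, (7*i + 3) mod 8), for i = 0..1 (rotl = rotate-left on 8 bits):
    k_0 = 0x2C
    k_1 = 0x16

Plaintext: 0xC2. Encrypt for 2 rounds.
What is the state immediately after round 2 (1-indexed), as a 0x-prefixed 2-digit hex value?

0x6C

s_0 = plaintext = 0xC2
s_1 = Round(s_0, k_0) = 0xE3
s_2 = Round(s_1, k_1) = 0x6C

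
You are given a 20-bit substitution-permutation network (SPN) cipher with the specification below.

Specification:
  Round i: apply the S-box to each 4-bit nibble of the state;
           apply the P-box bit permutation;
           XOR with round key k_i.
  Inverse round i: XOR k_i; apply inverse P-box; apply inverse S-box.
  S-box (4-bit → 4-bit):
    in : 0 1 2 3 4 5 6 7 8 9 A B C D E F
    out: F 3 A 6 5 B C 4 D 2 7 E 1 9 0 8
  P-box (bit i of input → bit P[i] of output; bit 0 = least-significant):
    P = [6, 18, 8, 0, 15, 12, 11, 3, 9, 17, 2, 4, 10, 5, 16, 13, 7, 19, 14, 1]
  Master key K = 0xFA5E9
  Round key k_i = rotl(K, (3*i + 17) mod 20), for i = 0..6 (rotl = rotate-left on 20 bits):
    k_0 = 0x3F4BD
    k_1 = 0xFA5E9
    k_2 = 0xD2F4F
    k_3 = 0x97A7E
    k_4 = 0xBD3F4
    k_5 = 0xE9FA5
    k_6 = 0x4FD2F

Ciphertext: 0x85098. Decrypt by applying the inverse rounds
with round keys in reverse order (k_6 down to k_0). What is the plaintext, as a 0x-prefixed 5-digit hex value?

0x5C7E0

s_0 = ciphertext = 0x85098
s_1 = InvRound(s_0, k_6) = 0x5564B
s_2 = InvRound(s_1, k_5) = 0x03384
s_3 = InvRound(s_2, k_4) = 0x3B2CC
s_4 = InvRound(s_3, k_3) = 0x0924E
s_5 = InvRound(s_4, k_2) = 0x98EAB
s_6 = InvRound(s_5, k_1) = 0xFF17A
s_7 = InvRound(s_6, k_0) = 0x5C7E0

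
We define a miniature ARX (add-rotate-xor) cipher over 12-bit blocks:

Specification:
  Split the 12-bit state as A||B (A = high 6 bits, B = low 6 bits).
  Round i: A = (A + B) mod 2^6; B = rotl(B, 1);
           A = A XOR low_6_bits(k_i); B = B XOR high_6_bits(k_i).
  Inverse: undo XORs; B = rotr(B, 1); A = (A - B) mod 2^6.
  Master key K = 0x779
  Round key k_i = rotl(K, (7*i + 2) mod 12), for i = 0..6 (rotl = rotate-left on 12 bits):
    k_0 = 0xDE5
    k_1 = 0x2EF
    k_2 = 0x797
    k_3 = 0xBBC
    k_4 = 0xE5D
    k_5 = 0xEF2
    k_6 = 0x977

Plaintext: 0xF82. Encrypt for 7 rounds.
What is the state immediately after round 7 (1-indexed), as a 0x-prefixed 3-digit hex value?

0xF71

s_0 = plaintext = 0xF82
s_1 = Round(s_0, k_0) = 0x973
s_2 = Round(s_1, k_1) = 0xDEC
s_3 = Round(s_2, k_2) = 0xD07
s_4 = Round(s_3, k_3) = 0x1E0
s_5 = Round(s_4, k_4) = 0xEB8
s_6 = Round(s_5, k_5) = 0x00A
s_7 = Round(s_6, k_6) = 0xF71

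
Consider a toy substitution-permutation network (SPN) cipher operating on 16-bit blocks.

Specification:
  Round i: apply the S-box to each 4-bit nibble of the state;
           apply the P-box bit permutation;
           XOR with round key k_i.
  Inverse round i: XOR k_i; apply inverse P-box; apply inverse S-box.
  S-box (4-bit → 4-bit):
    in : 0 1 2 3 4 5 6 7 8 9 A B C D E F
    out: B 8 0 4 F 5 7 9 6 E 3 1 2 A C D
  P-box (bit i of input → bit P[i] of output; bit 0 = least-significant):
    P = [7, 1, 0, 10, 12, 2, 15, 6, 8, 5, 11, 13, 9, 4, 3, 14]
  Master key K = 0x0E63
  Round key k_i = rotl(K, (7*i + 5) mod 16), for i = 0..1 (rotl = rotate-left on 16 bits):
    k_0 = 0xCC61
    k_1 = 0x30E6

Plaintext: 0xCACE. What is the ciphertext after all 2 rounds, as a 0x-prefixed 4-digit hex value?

0x8C55

s_0 = plaintext = 0xCACE
s_1 = Round(s_0, k_0) = 0xC954
s_2 = Round(s_1, k_1) = 0x8C55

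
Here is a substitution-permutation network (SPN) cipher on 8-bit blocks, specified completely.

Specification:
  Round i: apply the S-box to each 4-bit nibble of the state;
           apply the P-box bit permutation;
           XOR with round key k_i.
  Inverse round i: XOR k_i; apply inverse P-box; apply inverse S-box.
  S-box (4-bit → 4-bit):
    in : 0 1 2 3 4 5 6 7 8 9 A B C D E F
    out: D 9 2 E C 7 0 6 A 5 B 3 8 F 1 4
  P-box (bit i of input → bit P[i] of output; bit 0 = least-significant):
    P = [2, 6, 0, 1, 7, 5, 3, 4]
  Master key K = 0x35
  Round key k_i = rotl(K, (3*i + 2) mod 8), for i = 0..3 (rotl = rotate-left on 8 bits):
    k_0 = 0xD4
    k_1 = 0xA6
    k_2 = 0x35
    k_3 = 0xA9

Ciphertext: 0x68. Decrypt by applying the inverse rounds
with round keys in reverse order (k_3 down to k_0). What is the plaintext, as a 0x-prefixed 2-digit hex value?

s_0 = ciphertext = 0x68
s_1 = InvRound(s_0, k_3) = 0xE7
s_2 = InvRound(s_1, k_2) = 0x18
s_3 = InvRound(s_2, k_1) = 0xD1
s_4 = InvRound(s_3, k_0) = 0x69

0x69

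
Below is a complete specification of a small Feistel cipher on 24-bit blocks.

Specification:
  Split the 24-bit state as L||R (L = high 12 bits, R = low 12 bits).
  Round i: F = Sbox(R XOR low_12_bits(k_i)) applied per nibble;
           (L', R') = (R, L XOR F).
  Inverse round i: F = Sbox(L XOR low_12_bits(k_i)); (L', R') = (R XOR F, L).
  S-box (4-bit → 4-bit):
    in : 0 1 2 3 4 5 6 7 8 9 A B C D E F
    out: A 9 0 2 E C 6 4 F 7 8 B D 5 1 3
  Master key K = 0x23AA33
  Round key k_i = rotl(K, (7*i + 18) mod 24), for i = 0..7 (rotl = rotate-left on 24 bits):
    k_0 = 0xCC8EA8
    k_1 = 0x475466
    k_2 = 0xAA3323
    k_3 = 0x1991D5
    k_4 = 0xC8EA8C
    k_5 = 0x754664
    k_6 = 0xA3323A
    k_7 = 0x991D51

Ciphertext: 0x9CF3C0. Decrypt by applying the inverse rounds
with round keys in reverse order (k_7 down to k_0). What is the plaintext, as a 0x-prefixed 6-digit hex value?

s_0 = ciphertext = 0x9CF3C0
s_1 = InvRound(s_0, k_7) = 0xDB19CF
s_2 = InvRound(s_1, k_6) = 0xA34DB1
s_3 = InvRound(s_2, k_5) = 0x07BA34
s_4 = InvRound(s_3, k_4) = 0x20007B
s_5 = InvRound(s_4, k_3) = 0x227200
s_6 = InvRound(s_5, k_2) = 0xBAE227
s_7 = InvRound(s_6, k_1) = 0x1F8BAE
s_8 = InvRound(s_7, k_0) = 0x8641F8

0x8641F8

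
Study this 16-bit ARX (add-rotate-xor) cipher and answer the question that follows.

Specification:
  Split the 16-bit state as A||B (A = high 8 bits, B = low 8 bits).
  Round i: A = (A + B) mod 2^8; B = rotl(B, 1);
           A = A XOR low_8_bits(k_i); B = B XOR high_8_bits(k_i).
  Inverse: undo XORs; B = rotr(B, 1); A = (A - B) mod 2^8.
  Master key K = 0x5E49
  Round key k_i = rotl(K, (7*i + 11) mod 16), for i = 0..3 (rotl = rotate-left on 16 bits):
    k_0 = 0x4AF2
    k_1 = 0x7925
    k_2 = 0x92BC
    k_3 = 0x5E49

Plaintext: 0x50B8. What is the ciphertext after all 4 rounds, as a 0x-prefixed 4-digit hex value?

0x6647

s_0 = plaintext = 0x50B8
s_1 = Round(s_0, k_0) = 0xFA3B
s_2 = Round(s_1, k_1) = 0x100F
s_3 = Round(s_2, k_2) = 0xA38C
s_4 = Round(s_3, k_3) = 0x6647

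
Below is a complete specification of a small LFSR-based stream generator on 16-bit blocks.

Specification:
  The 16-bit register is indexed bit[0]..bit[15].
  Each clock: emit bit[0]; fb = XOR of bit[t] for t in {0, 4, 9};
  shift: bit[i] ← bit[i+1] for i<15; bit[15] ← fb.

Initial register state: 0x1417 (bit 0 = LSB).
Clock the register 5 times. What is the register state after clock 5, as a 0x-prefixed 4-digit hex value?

reg_0 = 0x1417
clock 1: out=1, reg = 0x0A0B
clock 2: out=1, reg = 0x0505
clock 3: out=1, reg = 0x8282
clock 4: out=0, reg = 0xC141
clock 5: out=1, reg = 0xE0A0

0xE0A0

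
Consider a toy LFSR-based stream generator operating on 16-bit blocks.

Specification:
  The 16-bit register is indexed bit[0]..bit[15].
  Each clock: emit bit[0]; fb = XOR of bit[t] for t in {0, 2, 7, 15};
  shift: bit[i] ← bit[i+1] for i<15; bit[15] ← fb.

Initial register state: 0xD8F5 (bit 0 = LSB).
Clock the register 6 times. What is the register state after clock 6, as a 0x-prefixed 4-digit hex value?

reg_0 = 0xD8F5
clock 1: out=1, reg = 0x6C7A
clock 2: out=0, reg = 0x363D
clock 3: out=1, reg = 0x1B1E
clock 4: out=0, reg = 0x8D8F
clock 5: out=1, reg = 0x46C7
clock 6: out=1, reg = 0xA363

0xA363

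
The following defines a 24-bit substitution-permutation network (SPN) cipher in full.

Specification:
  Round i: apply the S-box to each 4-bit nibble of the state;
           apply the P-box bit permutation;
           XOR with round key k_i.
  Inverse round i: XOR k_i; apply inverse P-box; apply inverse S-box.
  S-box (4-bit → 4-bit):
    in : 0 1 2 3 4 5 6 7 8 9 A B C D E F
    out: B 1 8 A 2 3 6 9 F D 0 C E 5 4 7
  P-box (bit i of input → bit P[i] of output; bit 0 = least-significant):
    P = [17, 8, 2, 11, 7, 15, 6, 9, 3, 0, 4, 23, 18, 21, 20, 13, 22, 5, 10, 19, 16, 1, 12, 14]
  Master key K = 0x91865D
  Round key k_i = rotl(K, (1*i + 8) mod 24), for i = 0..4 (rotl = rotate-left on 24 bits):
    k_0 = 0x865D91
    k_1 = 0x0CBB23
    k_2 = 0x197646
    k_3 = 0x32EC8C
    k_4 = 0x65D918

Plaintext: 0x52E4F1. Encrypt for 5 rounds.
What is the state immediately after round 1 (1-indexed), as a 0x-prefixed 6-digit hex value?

0x9DDD52

s_0 = plaintext = 0x52E4F1
s_1 = Round(s_0, k_0) = 0x9DDD52
s_2 = Round(s_1, k_1) = 0x5967BB
s_3 = Round(s_2, k_2) = 0xE07808
s_4 = Round(s_3, k_3) = 0xFC5731
s_5 = Round(s_4, k_4) = 0xCA4F32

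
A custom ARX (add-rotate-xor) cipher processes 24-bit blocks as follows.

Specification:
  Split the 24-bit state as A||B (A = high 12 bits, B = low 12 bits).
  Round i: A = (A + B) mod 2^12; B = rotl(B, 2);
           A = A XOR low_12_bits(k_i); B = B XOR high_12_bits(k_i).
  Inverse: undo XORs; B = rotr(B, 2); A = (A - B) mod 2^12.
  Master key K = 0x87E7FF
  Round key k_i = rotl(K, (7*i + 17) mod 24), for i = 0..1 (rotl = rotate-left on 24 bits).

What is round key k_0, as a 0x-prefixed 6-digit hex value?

K = 0x87E7FF
k_0 = rotl(K, (7*0+17) mod 24) = rotl(K, 17) = 0xFF0FCF

0xFF0FCF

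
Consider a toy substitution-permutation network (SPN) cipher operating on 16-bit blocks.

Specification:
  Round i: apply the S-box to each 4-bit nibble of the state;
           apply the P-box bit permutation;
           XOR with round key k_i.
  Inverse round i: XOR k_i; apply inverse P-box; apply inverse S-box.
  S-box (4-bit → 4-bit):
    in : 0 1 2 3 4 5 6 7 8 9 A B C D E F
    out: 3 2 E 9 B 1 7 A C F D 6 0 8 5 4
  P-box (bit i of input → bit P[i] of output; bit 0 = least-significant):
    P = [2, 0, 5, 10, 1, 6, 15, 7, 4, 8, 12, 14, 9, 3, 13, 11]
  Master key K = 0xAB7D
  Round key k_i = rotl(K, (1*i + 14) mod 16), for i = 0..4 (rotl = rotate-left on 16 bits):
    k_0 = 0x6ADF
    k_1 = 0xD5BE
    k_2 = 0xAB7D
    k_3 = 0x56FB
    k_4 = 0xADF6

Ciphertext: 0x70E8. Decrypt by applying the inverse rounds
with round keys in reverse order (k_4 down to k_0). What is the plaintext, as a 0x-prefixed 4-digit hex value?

s_0 = ciphertext = 0x70E8
s_1 = InvRound(s_0, k_4) = 0x79E3
s_2 = InvRound(s_1, k_3) = 0x90CD
s_3 = InvRound(s_2, k_2) = 0xA6DF
s_4 = InvRound(s_3, k_1) = 0xE21B
s_5 = InvRound(s_4, k_0) = 0xDC25

0xDC25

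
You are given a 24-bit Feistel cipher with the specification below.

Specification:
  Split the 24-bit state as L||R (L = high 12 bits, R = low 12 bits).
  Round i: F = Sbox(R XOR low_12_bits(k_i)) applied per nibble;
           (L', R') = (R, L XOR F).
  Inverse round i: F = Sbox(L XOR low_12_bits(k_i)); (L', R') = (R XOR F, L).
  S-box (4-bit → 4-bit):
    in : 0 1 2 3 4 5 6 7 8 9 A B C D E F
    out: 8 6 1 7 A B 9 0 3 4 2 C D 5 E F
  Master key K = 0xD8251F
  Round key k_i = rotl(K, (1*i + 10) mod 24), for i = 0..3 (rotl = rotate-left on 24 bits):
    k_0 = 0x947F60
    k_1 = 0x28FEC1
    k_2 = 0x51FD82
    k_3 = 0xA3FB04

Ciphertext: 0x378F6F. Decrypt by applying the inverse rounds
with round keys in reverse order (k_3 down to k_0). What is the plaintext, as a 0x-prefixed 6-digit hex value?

0xA5A0D4

s_0 = ciphertext = 0x378F6F
s_1 = InvRound(s_0, k_3) = 0xC62378
s_2 = InvRound(s_1, k_2) = 0x590C62
s_3 = InvRound(s_2, k_1) = 0x0D4590
s_4 = InvRound(s_3, k_0) = 0xA5A0D4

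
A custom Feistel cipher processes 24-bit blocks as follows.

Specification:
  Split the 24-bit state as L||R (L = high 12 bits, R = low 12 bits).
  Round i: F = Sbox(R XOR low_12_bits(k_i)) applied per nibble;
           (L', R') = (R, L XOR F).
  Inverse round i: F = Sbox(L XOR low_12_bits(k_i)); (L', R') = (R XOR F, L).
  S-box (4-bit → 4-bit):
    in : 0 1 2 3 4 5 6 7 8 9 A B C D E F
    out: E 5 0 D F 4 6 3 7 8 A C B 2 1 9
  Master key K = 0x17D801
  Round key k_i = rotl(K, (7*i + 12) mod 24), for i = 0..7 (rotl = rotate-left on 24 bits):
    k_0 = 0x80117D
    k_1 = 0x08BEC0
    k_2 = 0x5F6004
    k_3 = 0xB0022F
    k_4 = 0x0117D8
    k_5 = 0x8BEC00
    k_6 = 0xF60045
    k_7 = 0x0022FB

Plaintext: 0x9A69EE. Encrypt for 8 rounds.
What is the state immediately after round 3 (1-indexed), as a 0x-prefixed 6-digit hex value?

s_0 = plaintext = 0x9A69EE
s_1 = Round(s_0, k_0) = 0x9EEE2B
s_2 = Round(s_1, k_1) = 0xE2B7F2
s_3 = Round(s_2, k_2) = 0x7F2DBD
s_4 = Round(s_3, k_3) = 0xDBDE72
s_5 = Round(s_4, k_4) = 0xE72517
s_6 = Round(s_5, k_5) = 0x517621
s_7 = Round(s_6, k_6) = 0x621378
s_8 = Round(s_7, k_7) = 0x37835C

0x7F2DBD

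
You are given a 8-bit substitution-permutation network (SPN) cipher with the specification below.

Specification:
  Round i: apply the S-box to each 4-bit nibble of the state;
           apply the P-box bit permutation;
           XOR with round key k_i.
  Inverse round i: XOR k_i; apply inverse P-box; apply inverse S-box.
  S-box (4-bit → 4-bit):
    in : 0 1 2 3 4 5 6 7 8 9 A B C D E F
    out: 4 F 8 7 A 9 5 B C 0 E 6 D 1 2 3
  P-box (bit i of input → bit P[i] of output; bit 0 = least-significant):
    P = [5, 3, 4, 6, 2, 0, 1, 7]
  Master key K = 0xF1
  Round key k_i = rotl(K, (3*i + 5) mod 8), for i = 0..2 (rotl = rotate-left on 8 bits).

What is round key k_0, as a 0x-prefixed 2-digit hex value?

0x3E

K = 0xF1
k_0 = rotl(K, (3*0+5) mod 8) = rotl(K, 5) = 0x3E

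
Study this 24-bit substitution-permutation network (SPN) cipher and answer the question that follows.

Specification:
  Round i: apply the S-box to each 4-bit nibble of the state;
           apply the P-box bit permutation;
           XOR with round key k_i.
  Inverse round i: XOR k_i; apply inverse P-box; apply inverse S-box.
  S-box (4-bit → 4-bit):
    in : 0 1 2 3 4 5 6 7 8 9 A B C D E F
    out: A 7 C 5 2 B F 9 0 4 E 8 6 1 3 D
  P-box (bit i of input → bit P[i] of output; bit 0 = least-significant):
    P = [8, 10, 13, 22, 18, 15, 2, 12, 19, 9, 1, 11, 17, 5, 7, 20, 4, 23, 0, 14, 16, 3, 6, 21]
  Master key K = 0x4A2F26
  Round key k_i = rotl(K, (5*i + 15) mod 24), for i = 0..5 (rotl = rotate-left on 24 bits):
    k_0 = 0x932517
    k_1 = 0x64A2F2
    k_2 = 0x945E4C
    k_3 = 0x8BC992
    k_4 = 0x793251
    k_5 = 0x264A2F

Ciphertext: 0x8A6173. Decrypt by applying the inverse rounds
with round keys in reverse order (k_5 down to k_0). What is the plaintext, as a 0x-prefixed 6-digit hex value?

s_0 = ciphertext = 0x8A6173
s_1 = InvRound(s_0, k_5) = 0xAE8533
s_2 = InvRound(s_1, k_4) = 0x345C56
s_3 = InvRound(s_2, k_3) = 0xF4FD6E
s_4 = InvRound(s_3, k_2) = 0xB84C4F
s_5 = InvRound(s_4, k_1) = 0x46A51A
s_6 = InvRound(s_5, k_0) = 0xECB81B

0xECB81B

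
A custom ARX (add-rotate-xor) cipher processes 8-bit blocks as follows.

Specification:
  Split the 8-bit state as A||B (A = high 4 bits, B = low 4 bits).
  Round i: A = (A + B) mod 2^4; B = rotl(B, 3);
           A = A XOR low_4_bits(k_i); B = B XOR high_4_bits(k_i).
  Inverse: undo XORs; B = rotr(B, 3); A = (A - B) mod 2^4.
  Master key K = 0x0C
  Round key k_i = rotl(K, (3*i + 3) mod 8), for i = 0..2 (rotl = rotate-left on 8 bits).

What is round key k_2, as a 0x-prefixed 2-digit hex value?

K = 0x0C
k_0 = rotl(K, (3*0+3) mod 8) = rotl(K, 3) = 0x60
k_1 = rotl(K, (3*1+3) mod 8) = rotl(K, 6) = 0x03
k_2 = rotl(K, (3*2+3) mod 8) = rotl(K, 1) = 0x18

0x18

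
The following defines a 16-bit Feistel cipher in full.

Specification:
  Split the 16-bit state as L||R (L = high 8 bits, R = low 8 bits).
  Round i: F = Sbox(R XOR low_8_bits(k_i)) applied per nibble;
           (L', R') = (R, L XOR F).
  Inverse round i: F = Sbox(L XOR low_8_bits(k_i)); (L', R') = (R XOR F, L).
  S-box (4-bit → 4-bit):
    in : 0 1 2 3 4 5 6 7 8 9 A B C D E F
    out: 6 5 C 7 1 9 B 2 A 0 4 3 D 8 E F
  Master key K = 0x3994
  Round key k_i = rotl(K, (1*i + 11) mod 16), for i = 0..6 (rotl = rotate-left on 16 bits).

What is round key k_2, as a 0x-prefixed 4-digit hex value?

K = 0x3994
k_0 = rotl(K, (1*0+11) mod 16) = rotl(K, 11) = 0xA1CC
k_1 = rotl(K, (1*1+11) mod 16) = rotl(K, 12) = 0x4399
k_2 = rotl(K, (1*2+11) mod 16) = rotl(K, 13) = 0x8732

0x8732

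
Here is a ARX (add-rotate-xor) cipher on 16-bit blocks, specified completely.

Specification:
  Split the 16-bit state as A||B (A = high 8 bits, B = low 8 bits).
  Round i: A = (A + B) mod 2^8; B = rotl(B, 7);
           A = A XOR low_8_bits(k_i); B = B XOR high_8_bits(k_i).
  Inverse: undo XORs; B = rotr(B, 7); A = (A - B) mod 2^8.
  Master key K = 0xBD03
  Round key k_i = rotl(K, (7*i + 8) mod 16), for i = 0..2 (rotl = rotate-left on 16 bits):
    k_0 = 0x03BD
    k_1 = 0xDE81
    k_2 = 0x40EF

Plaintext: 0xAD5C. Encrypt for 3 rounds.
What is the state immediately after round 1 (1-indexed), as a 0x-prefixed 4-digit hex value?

0xB42D

s_0 = plaintext = 0xAD5C
s_1 = Round(s_0, k_0) = 0xB42D
s_2 = Round(s_1, k_1) = 0x6048
s_3 = Round(s_2, k_2) = 0x4764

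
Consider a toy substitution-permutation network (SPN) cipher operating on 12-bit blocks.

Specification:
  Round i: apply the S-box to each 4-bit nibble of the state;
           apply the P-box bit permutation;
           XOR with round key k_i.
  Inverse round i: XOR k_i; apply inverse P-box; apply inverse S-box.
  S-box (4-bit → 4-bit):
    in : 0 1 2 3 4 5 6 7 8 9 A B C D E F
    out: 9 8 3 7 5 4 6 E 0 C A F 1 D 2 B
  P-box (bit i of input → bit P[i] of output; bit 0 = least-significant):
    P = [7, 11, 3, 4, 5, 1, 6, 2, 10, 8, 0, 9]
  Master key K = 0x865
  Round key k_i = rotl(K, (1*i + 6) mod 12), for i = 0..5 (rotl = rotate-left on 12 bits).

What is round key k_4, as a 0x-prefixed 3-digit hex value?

0x619

K = 0x865
k_0 = rotl(K, (1*0+6) mod 12) = rotl(K, 6) = 0x961
k_1 = rotl(K, (1*1+6) mod 12) = rotl(K, 7) = 0x2C3
k_2 = rotl(K, (1*2+6) mod 12) = rotl(K, 8) = 0x586
k_3 = rotl(K, (1*3+6) mod 12) = rotl(K, 9) = 0xB0C
k_4 = rotl(K, (1*4+6) mod 12) = rotl(K, 10) = 0x619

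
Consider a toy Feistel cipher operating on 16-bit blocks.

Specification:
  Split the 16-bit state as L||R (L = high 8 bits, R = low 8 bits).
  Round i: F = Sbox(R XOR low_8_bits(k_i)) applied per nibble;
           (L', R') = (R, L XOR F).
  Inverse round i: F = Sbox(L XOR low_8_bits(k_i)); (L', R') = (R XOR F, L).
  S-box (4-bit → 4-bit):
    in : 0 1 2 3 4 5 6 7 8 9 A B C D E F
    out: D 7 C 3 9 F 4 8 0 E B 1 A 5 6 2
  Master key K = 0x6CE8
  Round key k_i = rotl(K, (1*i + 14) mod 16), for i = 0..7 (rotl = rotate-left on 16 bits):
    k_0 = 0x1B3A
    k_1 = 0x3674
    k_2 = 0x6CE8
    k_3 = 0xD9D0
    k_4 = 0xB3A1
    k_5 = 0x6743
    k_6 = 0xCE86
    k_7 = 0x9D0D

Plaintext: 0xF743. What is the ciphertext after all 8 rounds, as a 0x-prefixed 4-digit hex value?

0xE7DC

s_0 = plaintext = 0xF743
s_1 = Round(s_0, k_0) = 0x4379
s_2 = Round(s_1, k_1) = 0x7996
s_3 = Round(s_2, k_2) = 0x96FF
s_4 = Round(s_3, k_3) = 0xFF54
s_5 = Round(s_4, k_4) = 0x54D0
s_6 = Round(s_5, k_5) = 0xD0B7
s_7 = Round(s_6, k_6) = 0xB7E7
s_8 = Round(s_7, k_7) = 0xE7DC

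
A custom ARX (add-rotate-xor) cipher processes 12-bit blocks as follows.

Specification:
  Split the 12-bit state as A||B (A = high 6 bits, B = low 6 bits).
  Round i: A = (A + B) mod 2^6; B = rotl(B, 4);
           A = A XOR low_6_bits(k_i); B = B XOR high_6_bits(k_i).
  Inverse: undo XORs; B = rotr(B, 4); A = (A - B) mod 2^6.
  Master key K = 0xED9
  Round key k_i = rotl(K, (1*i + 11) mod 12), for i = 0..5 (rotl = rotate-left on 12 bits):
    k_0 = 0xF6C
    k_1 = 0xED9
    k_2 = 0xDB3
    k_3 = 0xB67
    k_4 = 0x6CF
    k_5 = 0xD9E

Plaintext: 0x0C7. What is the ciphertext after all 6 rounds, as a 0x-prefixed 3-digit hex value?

s_0 = plaintext = 0x0C7
s_1 = Round(s_0, k_0) = 0x98C
s_2 = Round(s_1, k_1) = 0xAF8
s_3 = Round(s_2, k_2) = 0x438
s_4 = Round(s_3, k_3) = 0xBE3
s_5 = Round(s_4, k_4) = 0x763
s_6 = Round(s_5, k_5) = 0x78E

0x78E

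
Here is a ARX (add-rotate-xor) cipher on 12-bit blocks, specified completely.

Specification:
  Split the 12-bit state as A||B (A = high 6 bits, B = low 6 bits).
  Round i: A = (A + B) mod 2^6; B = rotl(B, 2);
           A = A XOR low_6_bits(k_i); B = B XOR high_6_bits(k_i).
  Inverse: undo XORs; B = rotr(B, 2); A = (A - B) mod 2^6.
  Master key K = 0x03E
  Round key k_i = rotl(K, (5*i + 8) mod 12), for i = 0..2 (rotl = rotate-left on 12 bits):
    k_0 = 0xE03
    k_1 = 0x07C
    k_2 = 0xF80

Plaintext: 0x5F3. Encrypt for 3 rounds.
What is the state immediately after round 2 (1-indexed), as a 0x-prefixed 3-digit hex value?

0xF1E

s_0 = plaintext = 0x5F3
s_1 = Round(s_0, k_0) = 0x277
s_2 = Round(s_1, k_1) = 0xF1E
s_3 = Round(s_2, k_2) = 0x687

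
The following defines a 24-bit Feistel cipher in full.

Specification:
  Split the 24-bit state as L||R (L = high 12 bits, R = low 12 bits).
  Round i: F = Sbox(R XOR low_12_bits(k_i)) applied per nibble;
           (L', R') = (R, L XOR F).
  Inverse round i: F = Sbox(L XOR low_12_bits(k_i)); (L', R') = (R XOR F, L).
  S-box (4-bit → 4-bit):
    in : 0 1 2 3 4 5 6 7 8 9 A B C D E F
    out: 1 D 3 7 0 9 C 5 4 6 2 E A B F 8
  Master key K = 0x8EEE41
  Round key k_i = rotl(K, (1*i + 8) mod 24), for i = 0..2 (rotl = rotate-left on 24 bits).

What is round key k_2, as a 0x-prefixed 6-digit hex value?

0xB9063B

K = 0x8EEE41
k_0 = rotl(K, (1*0+8) mod 24) = rotl(K, 8) = 0xEE418E
k_1 = rotl(K, (1*1+8) mod 24) = rotl(K, 9) = 0xDC831D
k_2 = rotl(K, (1*2+8) mod 24) = rotl(K, 10) = 0xB9063B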